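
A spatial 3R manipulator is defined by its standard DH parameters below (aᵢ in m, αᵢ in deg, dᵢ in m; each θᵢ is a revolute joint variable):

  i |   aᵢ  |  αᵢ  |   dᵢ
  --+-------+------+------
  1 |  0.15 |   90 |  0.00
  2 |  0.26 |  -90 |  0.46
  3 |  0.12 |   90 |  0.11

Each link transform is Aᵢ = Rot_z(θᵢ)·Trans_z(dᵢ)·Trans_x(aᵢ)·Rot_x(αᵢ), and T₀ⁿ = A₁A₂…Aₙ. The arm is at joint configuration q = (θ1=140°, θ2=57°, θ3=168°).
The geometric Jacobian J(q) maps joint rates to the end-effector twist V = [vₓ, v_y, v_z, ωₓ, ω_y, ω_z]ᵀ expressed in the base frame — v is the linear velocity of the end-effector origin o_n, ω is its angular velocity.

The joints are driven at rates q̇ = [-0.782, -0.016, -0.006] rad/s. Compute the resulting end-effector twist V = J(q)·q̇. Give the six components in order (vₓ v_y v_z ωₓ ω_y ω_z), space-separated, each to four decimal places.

0.3260 -0.1362 0.0004 -0.0141 -0.0090 -0.7853

o_n = [0.1759, 0.4203, 0.1795]
J₁: ẑ×o_n = [-0.4203, 0.1759, 0.0000], ω = ẑ
J2: z=[0.6428, 0.7660, 0.0000] o=[-0.1149, 0.0964, 0.0000] → [0.1375, -0.1154, -0.0146, 0.6428, 0.7660, 0.0000]
J3: z=[0.6425, -0.5391, 0.5446] o=[0.0723, 0.5398, 0.2181] → [0.0859, 0.0812, -0.0209, 0.6425, -0.5391, 0.5446]
V = J·q̇ = [0.3260, -0.1362, 0.0004, -0.0141, -0.0090, -0.7853]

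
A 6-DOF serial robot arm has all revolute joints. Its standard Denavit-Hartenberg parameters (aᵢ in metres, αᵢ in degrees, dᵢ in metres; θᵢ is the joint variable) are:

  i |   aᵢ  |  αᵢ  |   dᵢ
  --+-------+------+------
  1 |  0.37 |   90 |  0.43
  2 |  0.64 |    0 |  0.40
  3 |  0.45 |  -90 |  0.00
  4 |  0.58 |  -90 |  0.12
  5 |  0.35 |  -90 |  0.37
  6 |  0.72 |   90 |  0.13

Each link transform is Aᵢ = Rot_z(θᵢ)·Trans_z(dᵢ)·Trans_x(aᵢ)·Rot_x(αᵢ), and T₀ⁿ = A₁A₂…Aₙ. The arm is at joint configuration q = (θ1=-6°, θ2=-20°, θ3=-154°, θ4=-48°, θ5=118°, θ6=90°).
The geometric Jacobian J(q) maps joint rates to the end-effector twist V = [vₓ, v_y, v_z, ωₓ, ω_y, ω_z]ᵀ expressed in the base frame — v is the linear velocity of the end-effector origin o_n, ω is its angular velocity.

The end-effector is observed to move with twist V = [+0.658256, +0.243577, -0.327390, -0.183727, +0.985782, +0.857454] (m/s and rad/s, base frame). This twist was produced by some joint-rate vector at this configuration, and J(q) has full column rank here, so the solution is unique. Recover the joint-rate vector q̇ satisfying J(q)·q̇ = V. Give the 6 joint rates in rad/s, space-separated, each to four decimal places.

o_n = [0.4761, -0.9126, 0.2975]
J₁: ẑ×o_n = [0.9126, 0.4761, -0.0000], ω = ẑ
J2: z=[-0.1045, -0.9945, 0.0000] o=[0.3680, -0.0387, 0.4300] → [0.1318, -0.0138, 0.1989, -0.1045, -0.9945, 0.0000]
J3: z=[-0.1045, -0.9945, 0.0000] o=[0.9243, -0.4993, 0.2111] → [-0.0859, 0.0090, -0.4025, -0.1045, -0.9945, 0.0000]
J4: z=[0.1040, -0.0109, -0.9945] o=[0.4792, -0.4526, 0.1641] → [-0.4589, -0.0108, -0.0479, 0.1040, -0.0109, -0.9945]
J5: z=[-0.6651, 0.7427, -0.0777] o=[0.0628, -0.8422, 0.0042] → [0.2124, 0.1630, -0.2602, -0.6651, 0.7427, -0.0777]
J6: z=[0.7017, 0.5860, -0.4051] o=[-0.0939, -0.4540, 0.2942] → [-0.1839, -0.2333, -0.6559, 0.7017, 0.5860, -0.4051]
q̇ = J⁺·V = [0.4260, -0.4410, -0.0340, -0.5660, 0.5030, 0.2280]

0.4260 -0.4410 -0.0340 -0.5660 0.5030 0.2280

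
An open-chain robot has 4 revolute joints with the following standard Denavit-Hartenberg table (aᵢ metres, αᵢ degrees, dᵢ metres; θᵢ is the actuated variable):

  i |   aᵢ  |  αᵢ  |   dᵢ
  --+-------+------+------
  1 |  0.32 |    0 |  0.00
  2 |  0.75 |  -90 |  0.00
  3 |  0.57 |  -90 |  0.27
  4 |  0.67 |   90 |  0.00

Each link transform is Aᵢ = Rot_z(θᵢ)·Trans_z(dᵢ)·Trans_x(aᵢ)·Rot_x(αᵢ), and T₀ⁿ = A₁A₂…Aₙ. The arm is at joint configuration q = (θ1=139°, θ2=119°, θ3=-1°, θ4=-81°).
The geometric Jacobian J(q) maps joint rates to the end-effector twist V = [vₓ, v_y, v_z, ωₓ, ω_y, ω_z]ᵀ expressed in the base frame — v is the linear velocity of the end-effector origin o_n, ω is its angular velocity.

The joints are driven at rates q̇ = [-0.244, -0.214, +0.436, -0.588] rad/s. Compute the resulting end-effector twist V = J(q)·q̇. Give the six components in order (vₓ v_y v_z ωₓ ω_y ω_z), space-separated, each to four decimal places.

o_n = [0.3737, -1.3774, 0.0118]
J₁: ẑ×o_n = [1.3774, 0.3737, -0.0000], ω = ẑ
J2: z=[0.0000, 0.0000, 1.0000] o=[-0.2415, 0.2099, 0.0000] → [1.5873, 0.6152, -0.0000, 0.0000, 0.0000, 1.0000]
J3: z=[0.9781, -0.2079, 0.0000] o=[-0.3974, -0.5237, 0.0000] → [-0.0024, -0.0115, -0.6747, 0.9781, -0.2079, 0.0000]
J4: z=[-0.0036, -0.0171, -0.9998] o=[-0.2518, -1.1373, 0.0099] → [-0.2401, -0.6254, 0.0115, -0.0036, -0.0171, -0.9998]
V = J·q̇ = [-0.5357, 0.1399, -0.3010, 0.4286, -0.0806, 0.1299]

-0.5357 0.1399 -0.3010 0.4286 -0.0806 0.1299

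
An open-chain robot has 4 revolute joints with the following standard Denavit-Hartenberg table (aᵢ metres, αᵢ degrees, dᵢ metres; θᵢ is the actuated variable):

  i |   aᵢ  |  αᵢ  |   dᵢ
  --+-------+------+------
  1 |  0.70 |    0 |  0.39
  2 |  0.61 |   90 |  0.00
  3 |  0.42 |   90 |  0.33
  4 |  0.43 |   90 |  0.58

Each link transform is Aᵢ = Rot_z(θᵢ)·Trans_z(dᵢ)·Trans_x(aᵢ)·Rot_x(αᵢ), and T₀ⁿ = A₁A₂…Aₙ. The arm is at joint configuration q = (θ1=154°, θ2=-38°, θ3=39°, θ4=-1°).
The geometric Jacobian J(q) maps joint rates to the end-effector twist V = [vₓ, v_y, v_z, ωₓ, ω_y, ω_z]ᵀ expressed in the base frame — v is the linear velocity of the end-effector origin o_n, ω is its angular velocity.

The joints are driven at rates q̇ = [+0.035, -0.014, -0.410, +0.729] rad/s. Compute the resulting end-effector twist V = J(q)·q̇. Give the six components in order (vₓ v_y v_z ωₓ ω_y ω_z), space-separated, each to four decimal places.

0.2201 0.1412 -0.4170 -0.5696 0.2326 -0.5455

o_n = [-1.0563, 1.9182, 0.4741]
J₁: ẑ×o_n = [-1.9182, -1.0563, 0.0000], ω = ẑ
J2: z=[0.0000, 0.0000, 1.0000] o=[-0.6292, 0.3069, 0.3900] → [-1.6114, -0.4271, 0.0000, 0.0000, 0.0000, 1.0000]
J3: z=[0.8988, 0.4384, 0.0000] o=[-0.8966, 0.8551, 0.3900] → [0.0369, -0.0756, 1.0255, 0.8988, 0.4384, 0.0000]
J4: z=[-0.2759, 0.5656, -0.7771] o=[-0.7430, 1.2932, 0.6543] → [0.3839, 0.1937, 0.0047, -0.2759, 0.5656, -0.7771]
V = J·q̇ = [0.2201, 0.1412, -0.4170, -0.5696, 0.2326, -0.5455]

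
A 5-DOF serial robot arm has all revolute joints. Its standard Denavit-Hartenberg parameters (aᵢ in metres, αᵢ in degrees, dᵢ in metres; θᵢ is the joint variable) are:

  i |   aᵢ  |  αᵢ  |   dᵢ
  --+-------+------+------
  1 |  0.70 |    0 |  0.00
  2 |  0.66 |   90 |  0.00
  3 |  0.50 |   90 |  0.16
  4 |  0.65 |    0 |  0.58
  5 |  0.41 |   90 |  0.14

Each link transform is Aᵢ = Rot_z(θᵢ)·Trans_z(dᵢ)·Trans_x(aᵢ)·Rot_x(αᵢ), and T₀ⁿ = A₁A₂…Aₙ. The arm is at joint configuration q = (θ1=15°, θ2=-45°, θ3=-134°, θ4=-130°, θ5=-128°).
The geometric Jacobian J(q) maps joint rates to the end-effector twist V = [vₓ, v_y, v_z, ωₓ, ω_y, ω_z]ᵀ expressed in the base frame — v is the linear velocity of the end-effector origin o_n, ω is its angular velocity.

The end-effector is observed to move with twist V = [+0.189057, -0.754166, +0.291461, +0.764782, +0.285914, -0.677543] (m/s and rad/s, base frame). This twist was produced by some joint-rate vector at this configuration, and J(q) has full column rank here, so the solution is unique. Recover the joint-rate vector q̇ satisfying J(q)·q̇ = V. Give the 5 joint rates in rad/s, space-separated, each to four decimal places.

o_n = [0.7695, 0.0544, 0.5024]
J₁: ẑ×o_n = [-0.0544, 0.7695, 0.0000], ω = ẑ
J2: z=[0.0000, 0.0000, 1.0000] o=[0.6761, 0.1812, 0.0000] → [0.1268, 0.0933, -0.0000, 0.0000, 0.0000, 1.0000]
J3: z=[-0.5000, -0.8660, 0.0000] o=[1.2477, -0.1488, 0.0000] → [-0.4350, 0.2512, -0.5158, -0.5000, -0.8660, 0.0000]
J4: z=[-0.6230, 0.3597, 0.6947] o=[0.8669, -0.1137, -0.3597] → [0.1932, 0.4693, -0.0697, -0.6230, 0.3597, 0.6947]
J5: z=[-0.6230, 0.3597, 0.6947] o=[1.0059, 0.3810, 0.3438] → [0.2839, -0.0655, 0.2885, -0.6230, 0.3597, 0.6947]
q̇ = J⁺·V = [-0.5410, 0.3650, -0.6300, -0.4880, -0.2340]

-0.5410 0.3650 -0.6300 -0.4880 -0.2340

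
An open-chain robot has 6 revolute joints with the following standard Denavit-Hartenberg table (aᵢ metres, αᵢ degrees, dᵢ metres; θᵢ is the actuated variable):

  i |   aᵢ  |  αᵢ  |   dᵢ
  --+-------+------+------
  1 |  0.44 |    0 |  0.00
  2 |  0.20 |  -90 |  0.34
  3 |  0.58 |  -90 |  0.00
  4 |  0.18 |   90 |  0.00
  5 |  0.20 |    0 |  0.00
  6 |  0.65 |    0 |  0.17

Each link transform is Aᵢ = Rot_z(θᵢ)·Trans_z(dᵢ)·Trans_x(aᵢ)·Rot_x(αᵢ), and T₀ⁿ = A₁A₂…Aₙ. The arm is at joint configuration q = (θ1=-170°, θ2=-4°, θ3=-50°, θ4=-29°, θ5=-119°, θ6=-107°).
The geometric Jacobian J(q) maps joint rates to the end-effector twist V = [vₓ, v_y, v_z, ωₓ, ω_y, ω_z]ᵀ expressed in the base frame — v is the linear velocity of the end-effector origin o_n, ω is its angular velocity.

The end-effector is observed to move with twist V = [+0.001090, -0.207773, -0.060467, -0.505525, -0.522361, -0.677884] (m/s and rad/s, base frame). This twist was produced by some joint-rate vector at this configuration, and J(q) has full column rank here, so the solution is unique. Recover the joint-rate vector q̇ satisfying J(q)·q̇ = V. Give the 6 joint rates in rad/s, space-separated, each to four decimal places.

-0.0350 -0.2290 0.5410 0.6930 0.7560 -0.8410

o_n = [-0.9704, -0.1027, 0.2862]
J₁: ẑ×o_n = [0.1027, -0.9704, 0.0000], ω = ẑ
J2: z=[0.0000, 0.0000, 1.0000] o=[-0.4333, -0.0764, 0.0000] → [0.0263, -0.5370, 0.0000, 0.0000, 0.0000, 1.0000]
J3: z=[0.1045, -0.9945, 0.0000] o=[-0.6322, -0.0973, 0.3400] → [0.0535, 0.0056, -0.3369, 0.1045, -0.9945, 0.0000]
J4: z=[-0.7618, -0.0801, -0.6428] o=[-1.0030, -0.1363, 0.7843] → [0.0615, -0.4005, -0.0230, -0.7618, -0.0801, -0.6428]
J5: z=[0.4013, -0.8373, -0.3714] o=[-1.0945, -0.2336, 0.9049] → [0.5667, 0.2022, 0.1565, 0.4013, -0.8373, -0.3714]
J6: z=[0.4013, -0.8373, -0.3714] o=[-0.9119, -0.1672, 0.9524] → [0.5817, 0.2891, -0.0230, 0.4013, -0.8373, -0.3714]
q̇ = J⁺·V = [-0.0350, -0.2290, 0.5410, 0.6930, 0.7560, -0.8410]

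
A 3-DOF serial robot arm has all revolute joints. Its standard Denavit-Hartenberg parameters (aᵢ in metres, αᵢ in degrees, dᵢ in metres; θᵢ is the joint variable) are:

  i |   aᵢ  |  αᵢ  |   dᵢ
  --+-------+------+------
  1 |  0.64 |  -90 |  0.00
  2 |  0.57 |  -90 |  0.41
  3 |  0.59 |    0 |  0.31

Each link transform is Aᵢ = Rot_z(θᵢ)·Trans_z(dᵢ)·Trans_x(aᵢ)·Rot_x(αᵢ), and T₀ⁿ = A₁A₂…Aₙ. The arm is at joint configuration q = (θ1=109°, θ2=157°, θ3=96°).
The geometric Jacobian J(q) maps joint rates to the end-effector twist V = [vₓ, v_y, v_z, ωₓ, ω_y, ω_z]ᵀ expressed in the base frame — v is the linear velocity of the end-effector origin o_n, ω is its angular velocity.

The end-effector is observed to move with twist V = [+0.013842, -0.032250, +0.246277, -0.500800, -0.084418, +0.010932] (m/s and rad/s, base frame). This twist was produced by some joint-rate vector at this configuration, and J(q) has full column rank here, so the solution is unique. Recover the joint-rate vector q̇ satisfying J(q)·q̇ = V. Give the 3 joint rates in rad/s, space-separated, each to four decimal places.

o_n = [0.1505, 0.1057, 0.0867]
J₁: ẑ×o_n = [-0.1057, 0.1505, 0.0000], ω = ẑ
J2: z=[-0.9455, -0.3256, 0.0000] o=[-0.2084, 0.6051, 0.0000] → [-0.0282, 0.0820, 0.5890, -0.9455, -0.3256, 0.0000]
J3: z=[0.1272, -0.3694, 0.9205] o=[-0.4252, -0.0245, -0.2227] → [-0.2342, 0.4906, 0.2293, 0.1272, -0.3694, 0.9205]
q̇ = J⁺·V = [0.2070, 0.5010, -0.2130]

0.2070 0.5010 -0.2130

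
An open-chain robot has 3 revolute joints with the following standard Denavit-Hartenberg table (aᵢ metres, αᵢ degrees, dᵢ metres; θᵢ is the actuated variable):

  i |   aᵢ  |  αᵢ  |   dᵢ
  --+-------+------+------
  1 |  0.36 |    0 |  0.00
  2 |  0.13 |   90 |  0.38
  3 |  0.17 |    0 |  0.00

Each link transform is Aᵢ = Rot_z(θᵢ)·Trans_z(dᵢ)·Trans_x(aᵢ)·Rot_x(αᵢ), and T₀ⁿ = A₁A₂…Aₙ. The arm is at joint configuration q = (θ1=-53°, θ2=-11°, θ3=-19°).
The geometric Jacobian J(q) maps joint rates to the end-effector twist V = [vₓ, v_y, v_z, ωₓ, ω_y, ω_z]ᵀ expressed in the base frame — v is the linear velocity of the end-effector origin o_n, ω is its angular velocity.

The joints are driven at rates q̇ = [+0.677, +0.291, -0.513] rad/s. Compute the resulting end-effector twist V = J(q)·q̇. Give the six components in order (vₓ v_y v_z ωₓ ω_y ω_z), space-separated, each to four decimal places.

o_n = [0.3441, -0.5488, 0.3247]
J₁: ẑ×o_n = [0.5488, 0.3441, -0.0000], ω = ẑ
J2: z=[0.0000, 0.0000, 1.0000] o=[0.2167, -0.2875, 0.0000] → [0.2613, 0.1275, -0.0000, 0.0000, 0.0000, 1.0000]
J3: z=[-0.8988, -0.4384, 0.0000] o=[0.2736, -0.4044, 0.3800] → [0.0243, -0.0497, 0.1607, -0.8988, -0.4384, 0.0000]
V = J·q̇ = [0.4351, 0.2956, -0.0825, 0.4611, 0.2249, 0.9680]

0.4351 0.2956 -0.0825 0.4611 0.2249 0.9680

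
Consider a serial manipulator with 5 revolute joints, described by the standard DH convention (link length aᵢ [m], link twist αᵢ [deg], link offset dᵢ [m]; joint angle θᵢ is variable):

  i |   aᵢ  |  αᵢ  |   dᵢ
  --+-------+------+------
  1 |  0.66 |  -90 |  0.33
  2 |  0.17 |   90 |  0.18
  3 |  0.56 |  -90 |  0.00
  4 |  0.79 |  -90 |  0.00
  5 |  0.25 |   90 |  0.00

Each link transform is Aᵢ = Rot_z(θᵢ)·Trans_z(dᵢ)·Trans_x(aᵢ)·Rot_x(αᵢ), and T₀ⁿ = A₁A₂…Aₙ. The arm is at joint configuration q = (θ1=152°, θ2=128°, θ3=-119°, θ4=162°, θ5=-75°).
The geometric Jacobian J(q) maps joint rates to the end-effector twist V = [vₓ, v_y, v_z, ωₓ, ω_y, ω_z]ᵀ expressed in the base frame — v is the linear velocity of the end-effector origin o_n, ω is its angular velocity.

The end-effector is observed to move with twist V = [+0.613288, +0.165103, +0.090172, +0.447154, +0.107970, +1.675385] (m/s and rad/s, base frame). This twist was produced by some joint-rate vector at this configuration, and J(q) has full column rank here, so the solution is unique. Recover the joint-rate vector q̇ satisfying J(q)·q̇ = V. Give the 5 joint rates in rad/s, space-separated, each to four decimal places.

0.4750 -0.6270 -0.7810 -0.7980 -0.2410

o_n = [-0.2585, -0.1843, 0.0956]
J₁: ẑ×o_n = [0.1843, -0.2585, 0.0000], ω = ẑ
J2: z=[-0.4695, -0.8829, 0.0000] o=[-0.5827, 0.3099, 0.3300] → [0.2070, -0.1100, 0.5183, -0.4695, -0.8829, 0.0000]
J3: z=[-0.6958, 0.3699, -0.6157] o=[-0.5748, 0.1018, 0.1960] → [-0.2133, -0.2646, 0.0820, -0.6958, 0.3699, -0.6157]
J4: z=[0.7030, 0.1753, -0.6892] o=[-0.4925, 0.6127, 0.4100] → [-0.6044, 0.0597, -0.6014, 0.7030, 0.1753, -0.6892]
J5: z=[-0.7072, 0.0699, -0.7036] o=[-0.4331, -0.1631, 0.2732] → [-0.0273, -0.2485, 0.0028, -0.7072, 0.0699, -0.7036]
q̇ = J⁺·V = [0.4750, -0.6270, -0.7810, -0.7980, -0.2410]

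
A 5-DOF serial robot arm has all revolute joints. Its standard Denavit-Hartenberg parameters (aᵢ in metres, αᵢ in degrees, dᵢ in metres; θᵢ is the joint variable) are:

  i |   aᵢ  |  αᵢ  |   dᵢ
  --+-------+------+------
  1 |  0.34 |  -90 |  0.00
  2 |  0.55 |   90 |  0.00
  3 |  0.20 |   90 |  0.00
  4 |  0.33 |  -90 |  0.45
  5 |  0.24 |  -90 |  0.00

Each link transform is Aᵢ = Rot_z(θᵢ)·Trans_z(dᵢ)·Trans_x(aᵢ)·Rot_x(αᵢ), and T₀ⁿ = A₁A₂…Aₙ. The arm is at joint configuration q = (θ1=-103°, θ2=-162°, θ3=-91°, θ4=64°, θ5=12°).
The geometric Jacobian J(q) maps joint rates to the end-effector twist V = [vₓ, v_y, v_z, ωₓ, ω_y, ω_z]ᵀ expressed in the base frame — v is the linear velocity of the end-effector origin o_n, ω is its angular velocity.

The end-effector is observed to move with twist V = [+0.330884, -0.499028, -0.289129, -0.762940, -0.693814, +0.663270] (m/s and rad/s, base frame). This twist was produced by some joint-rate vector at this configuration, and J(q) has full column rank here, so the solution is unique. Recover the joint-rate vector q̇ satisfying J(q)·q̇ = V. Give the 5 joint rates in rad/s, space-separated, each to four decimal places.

o_n = [-0.4400, 0.0524, -0.4388]
J₁: ẑ×o_n = [-0.0524, -0.4400, 0.0000], ω = ẑ
J2: z=[0.9744, -0.2250, 0.0000] o=[-0.0765, -0.3313, 0.0000] → [0.0987, 0.4276, 0.2920, 0.9744, -0.2250, 0.0000]
J3: z=[0.0695, 0.3011, -0.9511] o=[0.0412, 0.1784, 0.1700] → [-0.3032, 0.5000, 0.1361, 0.0695, 0.3011, -0.9511]
J4: z=[-0.1969, -0.9305, -0.3090] o=[-0.1544, 0.2201, 0.1689] → [0.5136, -0.0314, -0.2327, -0.1969, -0.9305, -0.3090]
J5: z=[0.9095, -0.0556, -0.4121] o=[-0.3639, -0.0791, -0.2530] → [0.0645, 0.2004, 0.1153, 0.9095, -0.0556, -0.4121]
q̇ = J⁺·V = [0.7140, -0.1450, 0.0090, 0.8140, -0.5080]

0.7140 -0.1450 0.0090 0.8140 -0.5080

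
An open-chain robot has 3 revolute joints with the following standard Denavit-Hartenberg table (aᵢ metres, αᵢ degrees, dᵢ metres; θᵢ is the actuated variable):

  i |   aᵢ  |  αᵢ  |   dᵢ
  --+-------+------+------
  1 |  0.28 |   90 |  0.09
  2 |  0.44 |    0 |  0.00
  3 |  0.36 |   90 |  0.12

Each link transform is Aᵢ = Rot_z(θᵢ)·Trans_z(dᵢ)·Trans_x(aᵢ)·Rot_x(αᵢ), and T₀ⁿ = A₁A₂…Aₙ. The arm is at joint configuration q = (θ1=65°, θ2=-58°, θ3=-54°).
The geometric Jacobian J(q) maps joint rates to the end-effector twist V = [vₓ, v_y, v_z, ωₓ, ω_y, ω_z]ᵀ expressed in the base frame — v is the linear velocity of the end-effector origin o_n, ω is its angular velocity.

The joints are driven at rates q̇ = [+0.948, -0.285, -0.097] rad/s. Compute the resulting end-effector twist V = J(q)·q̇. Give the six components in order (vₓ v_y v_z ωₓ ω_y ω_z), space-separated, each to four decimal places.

o_n = [0.2686, 0.2921, -0.6169]
J₁: ẑ×o_n = [-0.2921, 0.2686, 0.0000], ω = ẑ
J2: z=[0.9063, -0.4226, 0.0000] o=[0.1183, 0.2538, 0.0900] → [0.2988, 0.6407, 0.0983, 0.9063, -0.4226, 0.0000]
J3: z=[0.9063, -0.4226, 0.0000] o=[0.2169, 0.4651, -0.2831] → [0.1411, 0.3025, -0.1349, 0.9063, -0.4226, 0.0000]
V = J·q̇ = [-0.3758, 0.0427, -0.0149, -0.3462, 0.1614, 0.9480]

-0.3758 0.0427 -0.0149 -0.3462 0.1614 0.9480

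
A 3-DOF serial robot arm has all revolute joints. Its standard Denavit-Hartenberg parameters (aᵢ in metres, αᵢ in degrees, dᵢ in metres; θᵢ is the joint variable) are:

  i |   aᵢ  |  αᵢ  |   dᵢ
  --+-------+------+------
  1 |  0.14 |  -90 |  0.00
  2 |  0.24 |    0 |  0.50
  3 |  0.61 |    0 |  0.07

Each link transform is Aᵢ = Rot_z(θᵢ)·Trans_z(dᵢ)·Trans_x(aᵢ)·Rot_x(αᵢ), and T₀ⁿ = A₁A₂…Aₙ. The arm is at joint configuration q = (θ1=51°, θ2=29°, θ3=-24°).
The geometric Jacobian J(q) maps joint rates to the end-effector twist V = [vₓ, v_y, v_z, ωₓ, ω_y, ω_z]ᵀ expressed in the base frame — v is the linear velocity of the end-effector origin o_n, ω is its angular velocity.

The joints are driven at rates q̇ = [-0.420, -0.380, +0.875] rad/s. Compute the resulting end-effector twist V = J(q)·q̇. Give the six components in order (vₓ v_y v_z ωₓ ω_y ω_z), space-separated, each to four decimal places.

0.4745 -0.0531 -0.2210 -0.3847 0.3115 -0.4200

o_n = [0.1597, 1.1029, -0.1695]
J₁: ẑ×o_n = [-1.1029, 0.1597, 0.0000], ω = ẑ
J2: z=[-0.7771, 0.6293, 0.0000] o=[0.0881, 0.1088, 0.0000] → [-0.1067, -0.1317, -0.8176, -0.7771, 0.6293, 0.0000]
J3: z=[-0.7771, 0.6293, 0.0000] o=[-0.1684, 0.5866, -0.1164] → [-0.0335, -0.0413, -0.6077, -0.7771, 0.6293, 0.0000]
V = J·q̇ = [0.4745, -0.0531, -0.2210, -0.3847, 0.3115, -0.4200]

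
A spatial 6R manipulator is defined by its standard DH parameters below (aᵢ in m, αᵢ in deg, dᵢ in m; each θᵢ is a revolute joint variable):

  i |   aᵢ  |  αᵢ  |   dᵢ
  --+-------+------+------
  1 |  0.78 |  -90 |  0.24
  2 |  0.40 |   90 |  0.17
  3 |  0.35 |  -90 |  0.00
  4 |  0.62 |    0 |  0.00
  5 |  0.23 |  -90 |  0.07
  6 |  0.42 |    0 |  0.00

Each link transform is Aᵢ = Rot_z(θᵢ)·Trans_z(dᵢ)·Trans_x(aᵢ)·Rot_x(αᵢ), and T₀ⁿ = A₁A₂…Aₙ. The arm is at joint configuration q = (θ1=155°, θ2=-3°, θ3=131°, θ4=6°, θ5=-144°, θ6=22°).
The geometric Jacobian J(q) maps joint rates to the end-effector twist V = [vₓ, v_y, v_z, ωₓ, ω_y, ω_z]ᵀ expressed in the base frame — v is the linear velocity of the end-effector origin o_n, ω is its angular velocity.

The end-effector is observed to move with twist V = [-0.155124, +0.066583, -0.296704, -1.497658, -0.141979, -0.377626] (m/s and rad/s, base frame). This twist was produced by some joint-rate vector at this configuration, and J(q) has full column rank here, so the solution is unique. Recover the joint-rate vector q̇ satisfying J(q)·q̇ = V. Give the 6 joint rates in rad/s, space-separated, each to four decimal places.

o_n = [-1.0689, -0.1739, 0.5962]
J₁: ẑ×o_n = [0.1739, -1.0689, 0.0000], ω = ẑ
J2: z=[-0.4226, -0.9063, 0.0000] o=[-0.7069, 0.3296, 0.2400] → [-0.3228, 0.1505, -0.1153, -0.4226, -0.9063, 0.0000]
J3: z=[0.0474, -0.0221, 0.9986] o=[-1.1408, 0.3444, 0.2609] → [0.5102, 0.0559, -0.0230, 0.0474, -0.0221, 0.9986]
J4: z=[0.9603, 0.2761, -0.0395] o=[-1.0446, 0.0081, 0.2489] → [0.0887, -0.3325, -0.1681, 0.9603, 0.2761, -0.0395]
J5: z=[0.9603, 0.2761, -0.0395] o=[-0.8782, -0.5830, 0.1630] → [0.1357, -0.4084, 0.4455, 0.9603, 0.2761, -0.0395]
J6: z=[0.2191, -0.6594, 0.7192] o=[-0.8507, -0.4028, 0.3198] → [-0.3468, -0.2175, -0.0938, 0.2191, -0.6594, 0.7192]
q̇ = J⁺·V = [0.5470, 0.2910, -0.4770, -0.3550, -0.8950, -0.6920]

0.5470 0.2910 -0.4770 -0.3550 -0.8950 -0.6920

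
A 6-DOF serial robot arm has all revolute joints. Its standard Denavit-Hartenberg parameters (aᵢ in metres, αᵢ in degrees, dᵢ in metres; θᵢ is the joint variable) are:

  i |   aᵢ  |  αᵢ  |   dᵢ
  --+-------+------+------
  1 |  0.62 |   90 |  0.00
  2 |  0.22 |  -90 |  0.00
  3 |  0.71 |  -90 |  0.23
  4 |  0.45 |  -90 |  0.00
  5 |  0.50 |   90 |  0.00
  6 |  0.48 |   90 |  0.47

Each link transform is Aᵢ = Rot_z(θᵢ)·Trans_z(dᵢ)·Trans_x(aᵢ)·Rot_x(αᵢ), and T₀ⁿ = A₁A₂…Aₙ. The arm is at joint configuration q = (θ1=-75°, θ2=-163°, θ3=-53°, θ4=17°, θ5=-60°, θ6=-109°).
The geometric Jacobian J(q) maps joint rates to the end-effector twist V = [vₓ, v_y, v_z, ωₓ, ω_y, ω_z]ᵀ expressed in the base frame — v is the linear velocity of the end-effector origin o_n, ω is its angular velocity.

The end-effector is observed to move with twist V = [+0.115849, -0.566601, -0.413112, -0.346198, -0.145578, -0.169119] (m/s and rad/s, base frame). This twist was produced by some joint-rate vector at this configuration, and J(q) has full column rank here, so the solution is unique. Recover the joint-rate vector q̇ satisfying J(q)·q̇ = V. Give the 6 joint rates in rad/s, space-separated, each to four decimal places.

o_n = [-0.6088, 0.2765, -0.9481]
J₁: ẑ×o_n = [-0.2765, -0.6088, 0.0000], ω = ẑ
J2: z=[-0.9659, -0.2588, 0.0000] o=[0.1605, -0.5989, 0.0000] → [0.2454, -0.9158, -1.0447, -0.9659, -0.2588, 0.0000]
J3: z=[0.0757, -0.2824, -0.9563] o=[0.1060, -0.3957, -0.0643] → [0.8924, 0.7505, -0.1510, 0.0757, -0.2824, -0.9563]
J4: z=[0.3836, 0.8935, -0.2335] o=[-0.5300, -0.2127, -0.4092] → [-0.3672, 0.2251, 0.2580, 0.3836, 0.8935, -0.2335]
J5: z=[0.1967, 0.1680, 0.9660] o=[-0.9361, -0.0252, -0.3591] → [-0.3904, 0.4320, 0.0044, 0.1967, 0.1680, 0.9660]
J6: z=[0.9732, 0.0860, -0.2132] o=[-0.9955, 0.4658, -0.4324] → [-0.0847, 0.4194, -0.2175, 0.9732, 0.0860, -0.2132]
q̇ = J⁺·V = [0.0660, 0.3780, -0.1010, -0.0340, -0.3280, 0.1070]

0.0660 0.3780 -0.1010 -0.0340 -0.3280 0.1070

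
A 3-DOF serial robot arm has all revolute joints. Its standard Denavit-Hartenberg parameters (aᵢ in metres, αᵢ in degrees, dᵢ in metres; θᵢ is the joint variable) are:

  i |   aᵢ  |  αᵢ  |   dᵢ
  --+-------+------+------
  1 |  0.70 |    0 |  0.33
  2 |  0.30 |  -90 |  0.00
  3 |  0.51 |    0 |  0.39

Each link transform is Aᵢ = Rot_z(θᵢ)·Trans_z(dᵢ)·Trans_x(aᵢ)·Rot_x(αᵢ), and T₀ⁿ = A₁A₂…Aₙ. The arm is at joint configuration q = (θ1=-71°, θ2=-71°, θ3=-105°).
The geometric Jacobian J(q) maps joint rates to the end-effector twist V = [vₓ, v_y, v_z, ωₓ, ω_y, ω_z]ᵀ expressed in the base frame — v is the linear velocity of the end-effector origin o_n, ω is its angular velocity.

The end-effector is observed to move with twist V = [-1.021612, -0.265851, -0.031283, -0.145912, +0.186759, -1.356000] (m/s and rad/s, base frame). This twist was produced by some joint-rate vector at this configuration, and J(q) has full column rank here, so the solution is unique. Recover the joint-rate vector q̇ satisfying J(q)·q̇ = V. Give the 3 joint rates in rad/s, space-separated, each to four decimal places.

-0.8410 -0.5150 -0.2370

o_n = [0.3356, -1.0726, 0.8226]
J₁: ẑ×o_n = [1.0726, 0.3356, -0.0000], ω = ẑ
J2: z=[0.0000, 0.0000, 1.0000] o=[0.2279, -0.6619, 0.3300] → [0.4108, 0.1077, -0.0000, 0.0000, 0.0000, 1.0000]
J3: z=[0.6157, -0.7880, 0.0000] o=[-0.0085, -0.8466, 0.3300] → [-0.3882, -0.3033, 0.1320, 0.6157, -0.7880, 0.0000]
q̇ = J⁺·V = [-0.8410, -0.5150, -0.2370]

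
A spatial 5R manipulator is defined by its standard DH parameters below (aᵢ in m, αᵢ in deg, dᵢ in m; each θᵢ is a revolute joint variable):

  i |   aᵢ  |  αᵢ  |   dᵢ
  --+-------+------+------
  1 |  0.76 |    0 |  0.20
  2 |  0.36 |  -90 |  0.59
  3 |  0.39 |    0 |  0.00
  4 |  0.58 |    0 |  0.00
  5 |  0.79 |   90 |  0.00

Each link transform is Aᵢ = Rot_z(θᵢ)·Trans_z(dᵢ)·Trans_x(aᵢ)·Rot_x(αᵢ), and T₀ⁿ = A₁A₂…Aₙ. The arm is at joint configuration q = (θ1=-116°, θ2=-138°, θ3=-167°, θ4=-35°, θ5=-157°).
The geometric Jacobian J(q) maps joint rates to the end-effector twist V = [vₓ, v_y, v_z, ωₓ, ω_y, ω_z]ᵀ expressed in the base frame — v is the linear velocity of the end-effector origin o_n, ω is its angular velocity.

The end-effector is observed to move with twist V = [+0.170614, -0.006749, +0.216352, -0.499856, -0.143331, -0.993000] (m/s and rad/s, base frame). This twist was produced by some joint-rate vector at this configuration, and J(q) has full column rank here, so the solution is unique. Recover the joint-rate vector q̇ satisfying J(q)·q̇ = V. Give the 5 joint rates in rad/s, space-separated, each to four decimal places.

o_n = [-0.3971, -0.4600, 0.6467]
J₁: ẑ×o_n = [0.4600, -0.3971, 0.0000], ω = ẑ
J2: z=[0.0000, 0.0000, 1.0000] o=[-0.3332, -0.6831, 0.2000] → [-0.2231, -0.0640, 0.0000, 0.0000, 0.0000, 1.0000]
J3: z=[-0.9613, -0.2756, 0.0000] o=[-0.4324, -0.3370, 0.7900] → [0.0395, -0.1378, 0.1279, -0.9613, -0.2756, 0.0000]
J4: z=[-0.9613, -0.2756, 0.0000] o=[-0.3276, -0.7023, 0.8777] → [0.0637, -0.2221, -0.2521, -0.9613, -0.2756, 0.0000]
J5: z=[-0.9613, -0.2756, 0.0000] o=[-0.1794, -1.2192, 0.6605] → [0.0038, -0.0133, -0.7899, -0.9613, -0.2756, 0.0000]
q̇ = J⁺·V = [-0.1210, -0.8720, 0.6030, 0.1370, -0.2200]

-0.1210 -0.8720 0.6030 0.1370 -0.2200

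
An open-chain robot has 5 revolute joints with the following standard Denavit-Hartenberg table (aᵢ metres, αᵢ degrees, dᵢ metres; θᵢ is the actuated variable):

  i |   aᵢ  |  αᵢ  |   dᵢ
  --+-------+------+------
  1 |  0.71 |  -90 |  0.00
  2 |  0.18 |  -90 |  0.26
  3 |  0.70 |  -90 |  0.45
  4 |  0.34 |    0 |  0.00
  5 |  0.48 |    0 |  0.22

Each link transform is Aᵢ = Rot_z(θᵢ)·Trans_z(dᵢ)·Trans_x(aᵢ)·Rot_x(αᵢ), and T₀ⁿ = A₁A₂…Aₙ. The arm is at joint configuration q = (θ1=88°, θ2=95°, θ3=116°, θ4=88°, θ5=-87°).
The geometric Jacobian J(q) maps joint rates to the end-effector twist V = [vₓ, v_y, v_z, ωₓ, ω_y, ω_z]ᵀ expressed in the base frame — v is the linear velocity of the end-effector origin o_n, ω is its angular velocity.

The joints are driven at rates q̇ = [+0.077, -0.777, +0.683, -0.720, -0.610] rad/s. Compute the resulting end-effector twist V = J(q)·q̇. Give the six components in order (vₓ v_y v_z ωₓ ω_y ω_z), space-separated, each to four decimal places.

-0.3453 -0.9351 0.7891 1.3318 -0.8316 -1.0543

o_n = [0.7372, 0.6303, 0.5470]
J₁: ẑ×o_n = [-0.6303, 0.7372, 0.0000], ω = ẑ
J2: z=[-0.9994, 0.0349, 0.0000] o=[0.0248, 0.7096, 0.0000] → [0.0191, 0.5467, 0.0544, -0.9994, 0.0349, 0.0000]
J3: z=[-0.0348, -0.9956, 0.0872] o=[-0.2356, 0.7030, -0.1793] → [-0.7168, 0.1100, 0.9710, -0.0348, -0.9956, 0.0872]
J4: z=[-0.4354, 0.0936, 0.8954] o=[0.3785, 0.2597, 0.1656] → [-0.2961, 0.4872, -0.1949, -0.4354, 0.0936, 0.8954]
J5: z=[-0.4354, 0.0936, 0.8954] o=[0.4009, 0.5981, 0.1412] → [0.0091, 0.4778, -0.0455, -0.4354, 0.0936, 0.8954]
V = J·q̇ = [-0.3453, -0.9351, 0.7891, 1.3318, -0.8316, -1.0543]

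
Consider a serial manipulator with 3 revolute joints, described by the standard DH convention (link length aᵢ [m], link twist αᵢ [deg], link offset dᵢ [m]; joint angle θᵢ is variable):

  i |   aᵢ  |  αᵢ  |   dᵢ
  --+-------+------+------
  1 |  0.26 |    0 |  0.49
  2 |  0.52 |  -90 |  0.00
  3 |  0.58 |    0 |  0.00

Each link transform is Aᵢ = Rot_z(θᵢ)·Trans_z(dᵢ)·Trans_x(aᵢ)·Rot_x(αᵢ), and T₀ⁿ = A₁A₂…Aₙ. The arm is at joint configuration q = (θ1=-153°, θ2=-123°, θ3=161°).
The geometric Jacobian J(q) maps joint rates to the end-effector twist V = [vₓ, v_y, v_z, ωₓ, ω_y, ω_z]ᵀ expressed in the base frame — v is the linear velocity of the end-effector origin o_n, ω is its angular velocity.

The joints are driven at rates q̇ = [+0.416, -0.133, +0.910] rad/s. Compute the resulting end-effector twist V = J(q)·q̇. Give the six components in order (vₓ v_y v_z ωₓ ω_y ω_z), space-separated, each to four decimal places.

0.0391 -0.2681 0.4990 -0.9050 0.0951 0.2830

o_n = [-0.2346, -0.1463, 0.3012]
J₁: ẑ×o_n = [0.1463, -0.2346, 0.0000], ω = ẑ
J2: z=[0.0000, 0.0000, 1.0000] o=[-0.2317, -0.1180, 0.4900] → [0.0282, -0.0030, 0.0000, 0.0000, 0.0000, 1.0000]
J3: z=[-0.9945, 0.1045, 0.0000] o=[-0.1773, 0.3991, 0.4900] → [-0.0197, -0.1878, 0.5484, -0.9945, 0.1045, 0.0000]
V = J·q̇ = [0.0391, -0.2681, 0.4990, -0.9050, 0.0951, 0.2830]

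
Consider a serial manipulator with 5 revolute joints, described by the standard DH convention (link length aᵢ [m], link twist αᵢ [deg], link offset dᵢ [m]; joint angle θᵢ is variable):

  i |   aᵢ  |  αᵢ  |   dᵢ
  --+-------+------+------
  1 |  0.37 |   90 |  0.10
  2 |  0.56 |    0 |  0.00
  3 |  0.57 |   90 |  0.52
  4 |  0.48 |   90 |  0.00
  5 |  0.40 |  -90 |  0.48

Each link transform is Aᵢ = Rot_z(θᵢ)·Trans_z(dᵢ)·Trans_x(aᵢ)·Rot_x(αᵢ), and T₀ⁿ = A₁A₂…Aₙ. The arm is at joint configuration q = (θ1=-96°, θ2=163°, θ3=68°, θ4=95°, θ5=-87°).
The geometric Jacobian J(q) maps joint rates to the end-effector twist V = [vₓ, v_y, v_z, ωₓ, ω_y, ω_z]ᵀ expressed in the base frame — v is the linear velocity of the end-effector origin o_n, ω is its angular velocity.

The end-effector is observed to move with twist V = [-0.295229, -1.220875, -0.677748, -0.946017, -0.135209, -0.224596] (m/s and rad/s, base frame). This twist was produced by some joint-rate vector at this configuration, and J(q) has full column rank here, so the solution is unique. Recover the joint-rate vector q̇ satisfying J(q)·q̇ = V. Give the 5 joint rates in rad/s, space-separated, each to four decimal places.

o_n = [-1.0041, 0.5955, -0.7683]
J₁: ẑ×o_n = [-0.5955, -1.0041, 0.0000], ω = ẑ
J2: z=[-0.9945, 0.1045, 0.0000] o=[-0.0387, -0.3680, 0.1000] → [-0.0908, -0.8636, -0.8573, -0.9945, 0.1045, 0.0000]
J3: z=[-0.9945, 0.1045, 0.0000] o=[0.0173, 0.1646, 0.2637] → [-0.1079, -1.0264, -0.3217, -0.9945, 0.1045, 0.0000]
J4: z=[0.0812, 0.7729, 0.6293] o=[-0.4624, 0.5757, -0.1792] → [-0.4677, -0.2931, 0.4203, 0.0812, 0.7729, 0.6293]
J5: z=[-0.0211, 0.6326, -0.7742] o=[-0.9407, 0.5995, -0.1467] → [-0.3963, 0.0360, 0.0402, -0.0211, 0.6326, -0.7742]
q̇ = J⁺·V = [0.5630, 0.2370, 0.6490, -0.6770, 0.4670]

0.5630 0.2370 0.6490 -0.6770 0.4670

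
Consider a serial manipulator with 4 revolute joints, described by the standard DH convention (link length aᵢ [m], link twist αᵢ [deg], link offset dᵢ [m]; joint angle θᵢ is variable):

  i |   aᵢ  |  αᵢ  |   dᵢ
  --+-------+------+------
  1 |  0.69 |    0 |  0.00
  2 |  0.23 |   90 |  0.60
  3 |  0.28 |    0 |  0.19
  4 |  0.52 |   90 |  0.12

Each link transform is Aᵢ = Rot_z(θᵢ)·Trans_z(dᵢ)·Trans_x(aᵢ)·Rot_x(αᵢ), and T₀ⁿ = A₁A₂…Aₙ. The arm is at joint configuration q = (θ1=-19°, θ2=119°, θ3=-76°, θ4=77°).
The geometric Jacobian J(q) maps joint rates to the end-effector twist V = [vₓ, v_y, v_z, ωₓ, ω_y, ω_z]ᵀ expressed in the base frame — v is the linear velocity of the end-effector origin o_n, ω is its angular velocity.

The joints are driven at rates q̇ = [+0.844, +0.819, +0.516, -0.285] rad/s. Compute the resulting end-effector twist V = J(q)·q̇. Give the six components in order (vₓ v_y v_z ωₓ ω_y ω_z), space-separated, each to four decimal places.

-1.2630 0.9582 0.1551 0.2275 0.0401 1.6630

o_n = [0.8157, 0.6344, 0.3374]
J₁: ẑ×o_n = [-0.6344, 0.8157, 0.0000], ω = ẑ
J2: z=[0.0000, 0.0000, 1.0000] o=[0.6524, -0.2246, 0.0000] → [-0.8591, 0.1633, 0.0000, 0.0000, 0.0000, 1.0000]
J3: z=[0.9848, 0.1736, 0.0000] o=[0.6125, 0.0019, 0.6000] → [-0.0456, 0.2586, 0.5877, 0.9848, 0.1736, 0.0000]
J4: z=[0.9848, 0.1736, 0.0000] o=[0.7878, 0.1016, 0.3283] → [0.0016, -0.0089, 0.5199, 0.9848, 0.1736, 0.0000]
V = J·q̇ = [-1.2630, 0.9582, 0.1551, 0.2275, 0.0401, 1.6630]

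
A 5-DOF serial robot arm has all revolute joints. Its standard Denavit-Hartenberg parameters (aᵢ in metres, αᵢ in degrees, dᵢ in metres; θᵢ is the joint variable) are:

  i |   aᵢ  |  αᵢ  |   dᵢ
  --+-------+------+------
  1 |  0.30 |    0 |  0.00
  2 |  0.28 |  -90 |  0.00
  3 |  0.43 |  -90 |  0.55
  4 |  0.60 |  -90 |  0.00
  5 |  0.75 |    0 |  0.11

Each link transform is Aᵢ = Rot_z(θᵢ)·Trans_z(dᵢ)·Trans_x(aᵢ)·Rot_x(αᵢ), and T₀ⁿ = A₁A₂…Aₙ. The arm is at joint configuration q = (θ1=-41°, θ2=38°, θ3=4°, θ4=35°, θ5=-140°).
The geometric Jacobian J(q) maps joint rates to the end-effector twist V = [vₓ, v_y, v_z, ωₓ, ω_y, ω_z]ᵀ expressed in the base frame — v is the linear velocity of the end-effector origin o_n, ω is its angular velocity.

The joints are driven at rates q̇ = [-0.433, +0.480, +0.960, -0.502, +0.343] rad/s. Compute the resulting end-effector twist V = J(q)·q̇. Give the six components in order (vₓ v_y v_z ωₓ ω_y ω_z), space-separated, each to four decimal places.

o_n = [0.8820, 0.2147, -0.5080]
J₁: ẑ×o_n = [-0.2147, 0.8820, 0.0000], ω = ẑ
J2: z=[0.0000, 0.0000, 1.0000] o=[0.2264, -0.1968, 0.0000] → [-0.4115, 0.6556, 0.0000, 0.0000, 0.0000, 1.0000]
J3: z=[0.0523, 0.9986, 0.0000] o=[0.5060, -0.2115, 0.0000] → [-0.5073, 0.0266, -0.3532, 0.0523, 0.9986, 0.0000]
J4: z=[-0.0697, 0.0037, -0.9976] o=[0.9632, 0.3153, -0.0300] → [-0.1021, 0.0476, 0.0073, -0.0697, 0.0037, -0.9976]
J5: z=[-0.6143, -0.7881, 0.0400] o=[1.4348, -0.0540, -0.0643] → [0.3389, -0.2947, -0.6007, -0.6143, -0.7881, 0.0400]
V = J·q̇ = [-0.4240, -0.1667, -0.5488, -0.1255, 0.6865, 0.5615]

-0.4240 -0.1667 -0.5488 -0.1255 0.6865 0.5615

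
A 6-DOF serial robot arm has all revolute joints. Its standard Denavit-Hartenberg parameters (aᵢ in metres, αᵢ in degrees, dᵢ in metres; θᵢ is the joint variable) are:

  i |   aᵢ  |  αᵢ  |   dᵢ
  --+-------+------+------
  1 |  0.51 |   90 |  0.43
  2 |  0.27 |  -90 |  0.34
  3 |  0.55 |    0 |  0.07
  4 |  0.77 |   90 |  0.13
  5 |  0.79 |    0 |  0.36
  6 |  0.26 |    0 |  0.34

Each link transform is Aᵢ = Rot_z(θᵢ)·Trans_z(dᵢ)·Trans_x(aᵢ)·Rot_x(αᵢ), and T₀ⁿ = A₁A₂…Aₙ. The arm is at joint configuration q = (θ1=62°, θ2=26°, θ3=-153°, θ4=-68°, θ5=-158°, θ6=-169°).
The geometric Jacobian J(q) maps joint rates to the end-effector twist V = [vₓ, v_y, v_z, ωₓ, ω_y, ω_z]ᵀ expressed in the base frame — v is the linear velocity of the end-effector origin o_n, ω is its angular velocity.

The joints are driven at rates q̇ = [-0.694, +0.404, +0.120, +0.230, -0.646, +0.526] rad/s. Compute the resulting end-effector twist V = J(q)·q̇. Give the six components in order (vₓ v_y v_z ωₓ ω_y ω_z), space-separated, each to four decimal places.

0.2926 -0.4057 0.3745 0.3314 -0.4301 -0.4139

o_n = [0.1557, 0.5193, 0.4913]
J₁: ẑ×o_n = [-0.5193, 0.1557, 0.0000], ω = ẑ
J2: z=[0.8829, -0.4695, 0.0000] o=[0.2394, 0.4503, 0.4300] → [-0.0288, -0.0542, 0.0216, 0.8829, -0.4695, 0.0000]
J3: z=[-0.2058, -0.3871, 0.8988] o=[0.6536, 0.5050, 0.5484] → [0.0092, -0.4592, -0.1956, -0.2058, -0.3871, 0.8988]
J4: z=[-0.2058, -0.3871, 0.8988] o=[0.6528, -0.0283, 0.3965] → [-0.5288, -0.4273, -0.3051, -0.2058, -0.3871, 0.8988]
J5: z=[-0.3895, 0.8750, 0.2876] o=[-0.0652, -0.3026, 0.2585] → [-0.0327, 0.1542, -0.5134, -0.3895, 0.8750, 0.2876]
J6: z=[-0.3895, 0.8750, 0.2876] o=[0.5131, 0.3400, 0.3384] → [0.0822, -0.0432, 0.2428, -0.3895, 0.8750, 0.2876]
V = J·q̇ = [0.2926, -0.4057, 0.3745, 0.3314, -0.4301, -0.4139]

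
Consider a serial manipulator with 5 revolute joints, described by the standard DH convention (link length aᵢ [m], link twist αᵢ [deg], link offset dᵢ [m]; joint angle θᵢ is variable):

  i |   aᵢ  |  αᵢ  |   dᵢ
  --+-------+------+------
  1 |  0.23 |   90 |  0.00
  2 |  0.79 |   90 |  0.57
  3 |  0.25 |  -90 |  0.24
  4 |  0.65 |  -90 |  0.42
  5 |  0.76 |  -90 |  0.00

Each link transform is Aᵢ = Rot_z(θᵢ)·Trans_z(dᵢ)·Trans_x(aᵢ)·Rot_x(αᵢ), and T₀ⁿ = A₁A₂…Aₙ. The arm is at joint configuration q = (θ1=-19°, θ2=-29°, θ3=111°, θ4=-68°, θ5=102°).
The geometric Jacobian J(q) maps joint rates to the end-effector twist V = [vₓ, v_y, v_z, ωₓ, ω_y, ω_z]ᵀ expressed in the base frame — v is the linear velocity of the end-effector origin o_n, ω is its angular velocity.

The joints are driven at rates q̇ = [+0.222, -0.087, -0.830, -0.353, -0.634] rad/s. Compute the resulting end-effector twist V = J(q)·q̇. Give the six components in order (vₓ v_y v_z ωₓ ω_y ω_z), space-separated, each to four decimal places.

o_n = [0.3173, -1.2635, -1.0628]
J₁: ẑ×o_n = [1.2635, 0.3173, -0.0000], ω = ẑ
J2: z=[-0.3256, -0.9455, 0.0000] o=[0.2175, -0.0749, 0.0000] → [1.0049, -0.3460, 0.4814, -0.3256, -0.9455, 0.0000]
J3: z=[-0.4584, 0.1578, -0.8746] o=[0.6852, -0.8388, -0.3830] → [-0.4788, 0.0101, 0.2528, -0.4584, 0.1578, -0.8746]
J4: z=[-0.6554, 0.6047, 0.4526] o=[0.4251, -0.9961, -0.5495] → [-0.1894, -0.3852, 0.2404, -0.6554, 0.6047, 0.4526]
J5: z=[-0.3849, -0.7830, 0.4887] o=[-0.2726, -0.8371, -0.8442] → [0.3796, 0.2042, 0.6260, -0.3849, -0.7830, 0.4887]
V = J·q̇ = [0.4166, 0.0987, -0.7334, 0.8841, 0.2342, 0.4783]

0.4166 0.0987 -0.7334 0.8841 0.2342 0.4783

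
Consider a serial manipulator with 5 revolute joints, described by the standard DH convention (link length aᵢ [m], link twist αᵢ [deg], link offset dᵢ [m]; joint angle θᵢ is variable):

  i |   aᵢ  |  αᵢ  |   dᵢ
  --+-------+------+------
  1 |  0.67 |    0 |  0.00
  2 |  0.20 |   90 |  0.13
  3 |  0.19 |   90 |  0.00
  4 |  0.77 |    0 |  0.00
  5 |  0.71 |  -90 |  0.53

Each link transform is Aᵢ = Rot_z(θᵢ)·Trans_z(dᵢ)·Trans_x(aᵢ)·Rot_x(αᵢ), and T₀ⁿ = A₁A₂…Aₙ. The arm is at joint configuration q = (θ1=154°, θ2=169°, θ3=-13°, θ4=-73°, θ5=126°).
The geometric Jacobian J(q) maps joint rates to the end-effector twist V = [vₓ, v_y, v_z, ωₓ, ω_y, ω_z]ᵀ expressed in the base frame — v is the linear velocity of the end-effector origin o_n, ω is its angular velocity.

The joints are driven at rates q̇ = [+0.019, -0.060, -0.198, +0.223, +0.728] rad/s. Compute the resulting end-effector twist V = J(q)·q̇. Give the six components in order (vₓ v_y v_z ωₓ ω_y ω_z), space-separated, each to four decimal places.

-0.7005 -0.1057 -0.0546 -0.0517 0.2869 -0.9676

o_n = [0.2198, -0.1137, -0.5759]
J₁: ẑ×o_n = [0.1137, 0.2198, -0.0000], ω = ẑ
J2: z=[0.0000, 0.0000, 1.0000] o=[-0.6022, 0.2937, 0.0000] → [0.4074, 0.8220, -0.0000, 0.0000, 0.0000, 1.0000]
J3: z=[-0.6018, -0.7986, 0.0000] o=[-0.4425, 0.1733, 0.1300] → [0.5638, -0.4248, 0.7016, -0.6018, -0.7986, 0.0000]
J4: z=[-0.1797, 0.1354, -0.9744] o=[-0.2946, 0.0619, 0.0873] → [-0.2609, -0.6203, -0.0381, -0.1797, 0.1354, -0.9744]
J5: z=[-0.1797, 0.1354, -0.9744] o=[0.3237, 0.5180, 0.0366] → [-0.6984, -0.0087, 0.1276, -0.1797, 0.1354, -0.9744]
V = J·q̇ = [-0.7005, -0.1057, -0.0546, -0.0517, 0.2869, -0.9676]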